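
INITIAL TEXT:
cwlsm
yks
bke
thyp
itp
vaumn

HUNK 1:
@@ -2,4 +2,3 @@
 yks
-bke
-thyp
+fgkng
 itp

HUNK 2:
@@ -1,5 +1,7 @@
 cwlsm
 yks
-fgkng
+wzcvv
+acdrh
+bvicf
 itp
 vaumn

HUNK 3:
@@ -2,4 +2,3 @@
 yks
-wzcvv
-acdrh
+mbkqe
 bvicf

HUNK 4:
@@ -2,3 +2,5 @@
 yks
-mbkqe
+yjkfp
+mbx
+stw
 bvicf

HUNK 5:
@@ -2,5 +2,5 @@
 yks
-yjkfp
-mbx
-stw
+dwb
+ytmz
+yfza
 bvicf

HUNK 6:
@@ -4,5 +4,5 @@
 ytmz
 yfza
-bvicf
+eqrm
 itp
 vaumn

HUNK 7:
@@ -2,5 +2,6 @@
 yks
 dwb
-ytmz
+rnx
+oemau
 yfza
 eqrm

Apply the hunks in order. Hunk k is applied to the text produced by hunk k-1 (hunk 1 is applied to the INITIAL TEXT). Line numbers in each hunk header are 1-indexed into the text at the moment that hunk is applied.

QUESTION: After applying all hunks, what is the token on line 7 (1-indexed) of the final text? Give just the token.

Answer: eqrm

Derivation:
Hunk 1: at line 2 remove [bke,thyp] add [fgkng] -> 5 lines: cwlsm yks fgkng itp vaumn
Hunk 2: at line 1 remove [fgkng] add [wzcvv,acdrh,bvicf] -> 7 lines: cwlsm yks wzcvv acdrh bvicf itp vaumn
Hunk 3: at line 2 remove [wzcvv,acdrh] add [mbkqe] -> 6 lines: cwlsm yks mbkqe bvicf itp vaumn
Hunk 4: at line 2 remove [mbkqe] add [yjkfp,mbx,stw] -> 8 lines: cwlsm yks yjkfp mbx stw bvicf itp vaumn
Hunk 5: at line 2 remove [yjkfp,mbx,stw] add [dwb,ytmz,yfza] -> 8 lines: cwlsm yks dwb ytmz yfza bvicf itp vaumn
Hunk 6: at line 4 remove [bvicf] add [eqrm] -> 8 lines: cwlsm yks dwb ytmz yfza eqrm itp vaumn
Hunk 7: at line 2 remove [ytmz] add [rnx,oemau] -> 9 lines: cwlsm yks dwb rnx oemau yfza eqrm itp vaumn
Final line 7: eqrm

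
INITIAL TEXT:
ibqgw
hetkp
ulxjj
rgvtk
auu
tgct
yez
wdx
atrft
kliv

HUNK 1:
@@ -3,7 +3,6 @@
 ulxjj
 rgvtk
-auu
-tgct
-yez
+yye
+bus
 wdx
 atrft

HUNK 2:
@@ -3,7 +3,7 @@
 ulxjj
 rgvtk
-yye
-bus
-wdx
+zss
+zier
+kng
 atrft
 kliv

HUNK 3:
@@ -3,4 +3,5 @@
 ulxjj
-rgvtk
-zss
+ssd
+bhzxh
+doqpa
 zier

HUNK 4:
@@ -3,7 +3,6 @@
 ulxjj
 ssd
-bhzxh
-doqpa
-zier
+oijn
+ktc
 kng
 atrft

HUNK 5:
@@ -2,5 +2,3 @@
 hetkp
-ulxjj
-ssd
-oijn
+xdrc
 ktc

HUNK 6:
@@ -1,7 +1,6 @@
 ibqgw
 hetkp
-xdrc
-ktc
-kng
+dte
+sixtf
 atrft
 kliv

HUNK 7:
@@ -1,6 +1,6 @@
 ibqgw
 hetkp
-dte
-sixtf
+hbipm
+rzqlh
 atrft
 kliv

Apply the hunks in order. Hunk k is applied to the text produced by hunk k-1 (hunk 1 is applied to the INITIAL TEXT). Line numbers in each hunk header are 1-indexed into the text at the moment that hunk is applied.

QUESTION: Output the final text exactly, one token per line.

Hunk 1: at line 3 remove [auu,tgct,yez] add [yye,bus] -> 9 lines: ibqgw hetkp ulxjj rgvtk yye bus wdx atrft kliv
Hunk 2: at line 3 remove [yye,bus,wdx] add [zss,zier,kng] -> 9 lines: ibqgw hetkp ulxjj rgvtk zss zier kng atrft kliv
Hunk 3: at line 3 remove [rgvtk,zss] add [ssd,bhzxh,doqpa] -> 10 lines: ibqgw hetkp ulxjj ssd bhzxh doqpa zier kng atrft kliv
Hunk 4: at line 3 remove [bhzxh,doqpa,zier] add [oijn,ktc] -> 9 lines: ibqgw hetkp ulxjj ssd oijn ktc kng atrft kliv
Hunk 5: at line 2 remove [ulxjj,ssd,oijn] add [xdrc] -> 7 lines: ibqgw hetkp xdrc ktc kng atrft kliv
Hunk 6: at line 1 remove [xdrc,ktc,kng] add [dte,sixtf] -> 6 lines: ibqgw hetkp dte sixtf atrft kliv
Hunk 7: at line 1 remove [dte,sixtf] add [hbipm,rzqlh] -> 6 lines: ibqgw hetkp hbipm rzqlh atrft kliv

Answer: ibqgw
hetkp
hbipm
rzqlh
atrft
kliv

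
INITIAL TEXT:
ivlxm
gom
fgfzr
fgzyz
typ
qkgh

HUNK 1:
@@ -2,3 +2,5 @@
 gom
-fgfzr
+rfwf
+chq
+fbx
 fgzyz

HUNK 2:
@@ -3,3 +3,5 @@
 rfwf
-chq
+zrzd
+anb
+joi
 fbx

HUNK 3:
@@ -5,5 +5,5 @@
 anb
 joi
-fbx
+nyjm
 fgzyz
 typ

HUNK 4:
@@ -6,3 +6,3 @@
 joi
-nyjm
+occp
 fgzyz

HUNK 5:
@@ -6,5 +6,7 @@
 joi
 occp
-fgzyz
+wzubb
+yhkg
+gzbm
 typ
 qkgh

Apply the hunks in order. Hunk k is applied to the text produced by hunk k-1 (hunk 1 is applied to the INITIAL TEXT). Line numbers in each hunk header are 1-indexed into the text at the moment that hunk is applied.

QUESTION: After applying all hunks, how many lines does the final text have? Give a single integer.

Answer: 12

Derivation:
Hunk 1: at line 2 remove [fgfzr] add [rfwf,chq,fbx] -> 8 lines: ivlxm gom rfwf chq fbx fgzyz typ qkgh
Hunk 2: at line 3 remove [chq] add [zrzd,anb,joi] -> 10 lines: ivlxm gom rfwf zrzd anb joi fbx fgzyz typ qkgh
Hunk 3: at line 5 remove [fbx] add [nyjm] -> 10 lines: ivlxm gom rfwf zrzd anb joi nyjm fgzyz typ qkgh
Hunk 4: at line 6 remove [nyjm] add [occp] -> 10 lines: ivlxm gom rfwf zrzd anb joi occp fgzyz typ qkgh
Hunk 5: at line 6 remove [fgzyz] add [wzubb,yhkg,gzbm] -> 12 lines: ivlxm gom rfwf zrzd anb joi occp wzubb yhkg gzbm typ qkgh
Final line count: 12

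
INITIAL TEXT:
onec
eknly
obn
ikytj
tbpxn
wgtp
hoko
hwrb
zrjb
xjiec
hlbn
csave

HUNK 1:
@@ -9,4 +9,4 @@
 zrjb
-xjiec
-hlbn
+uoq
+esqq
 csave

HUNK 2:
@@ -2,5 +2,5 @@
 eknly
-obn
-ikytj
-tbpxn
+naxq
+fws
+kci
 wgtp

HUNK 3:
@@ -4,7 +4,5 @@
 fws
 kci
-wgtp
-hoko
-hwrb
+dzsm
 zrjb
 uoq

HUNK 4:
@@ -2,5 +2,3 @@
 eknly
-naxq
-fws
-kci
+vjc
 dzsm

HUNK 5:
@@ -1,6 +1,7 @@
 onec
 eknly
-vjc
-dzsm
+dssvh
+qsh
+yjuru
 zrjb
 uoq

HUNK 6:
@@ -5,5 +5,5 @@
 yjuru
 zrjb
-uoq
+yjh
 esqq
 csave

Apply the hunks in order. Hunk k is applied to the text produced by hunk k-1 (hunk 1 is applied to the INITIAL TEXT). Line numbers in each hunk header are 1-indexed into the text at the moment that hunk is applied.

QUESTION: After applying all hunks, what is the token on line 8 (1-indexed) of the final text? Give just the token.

Answer: esqq

Derivation:
Hunk 1: at line 9 remove [xjiec,hlbn] add [uoq,esqq] -> 12 lines: onec eknly obn ikytj tbpxn wgtp hoko hwrb zrjb uoq esqq csave
Hunk 2: at line 2 remove [obn,ikytj,tbpxn] add [naxq,fws,kci] -> 12 lines: onec eknly naxq fws kci wgtp hoko hwrb zrjb uoq esqq csave
Hunk 3: at line 4 remove [wgtp,hoko,hwrb] add [dzsm] -> 10 lines: onec eknly naxq fws kci dzsm zrjb uoq esqq csave
Hunk 4: at line 2 remove [naxq,fws,kci] add [vjc] -> 8 lines: onec eknly vjc dzsm zrjb uoq esqq csave
Hunk 5: at line 1 remove [vjc,dzsm] add [dssvh,qsh,yjuru] -> 9 lines: onec eknly dssvh qsh yjuru zrjb uoq esqq csave
Hunk 6: at line 5 remove [uoq] add [yjh] -> 9 lines: onec eknly dssvh qsh yjuru zrjb yjh esqq csave
Final line 8: esqq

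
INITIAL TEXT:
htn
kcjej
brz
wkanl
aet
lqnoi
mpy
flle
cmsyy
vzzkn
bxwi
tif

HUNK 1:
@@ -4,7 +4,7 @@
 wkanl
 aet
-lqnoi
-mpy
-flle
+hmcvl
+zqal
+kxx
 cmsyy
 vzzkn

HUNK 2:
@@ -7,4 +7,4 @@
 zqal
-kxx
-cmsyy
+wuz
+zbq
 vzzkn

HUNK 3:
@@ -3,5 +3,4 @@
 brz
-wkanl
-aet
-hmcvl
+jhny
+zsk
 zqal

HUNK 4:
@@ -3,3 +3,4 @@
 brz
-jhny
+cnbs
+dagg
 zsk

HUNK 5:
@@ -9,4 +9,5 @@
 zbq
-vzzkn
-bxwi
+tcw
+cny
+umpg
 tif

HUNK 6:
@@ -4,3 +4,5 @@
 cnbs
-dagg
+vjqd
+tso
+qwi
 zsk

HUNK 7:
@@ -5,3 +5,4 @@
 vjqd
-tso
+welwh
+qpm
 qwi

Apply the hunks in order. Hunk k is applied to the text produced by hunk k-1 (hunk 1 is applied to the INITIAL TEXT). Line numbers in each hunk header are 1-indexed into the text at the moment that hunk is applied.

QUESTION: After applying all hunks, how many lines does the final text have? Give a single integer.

Hunk 1: at line 4 remove [lqnoi,mpy,flle] add [hmcvl,zqal,kxx] -> 12 lines: htn kcjej brz wkanl aet hmcvl zqal kxx cmsyy vzzkn bxwi tif
Hunk 2: at line 7 remove [kxx,cmsyy] add [wuz,zbq] -> 12 lines: htn kcjej brz wkanl aet hmcvl zqal wuz zbq vzzkn bxwi tif
Hunk 3: at line 3 remove [wkanl,aet,hmcvl] add [jhny,zsk] -> 11 lines: htn kcjej brz jhny zsk zqal wuz zbq vzzkn bxwi tif
Hunk 4: at line 3 remove [jhny] add [cnbs,dagg] -> 12 lines: htn kcjej brz cnbs dagg zsk zqal wuz zbq vzzkn bxwi tif
Hunk 5: at line 9 remove [vzzkn,bxwi] add [tcw,cny,umpg] -> 13 lines: htn kcjej brz cnbs dagg zsk zqal wuz zbq tcw cny umpg tif
Hunk 6: at line 4 remove [dagg] add [vjqd,tso,qwi] -> 15 lines: htn kcjej brz cnbs vjqd tso qwi zsk zqal wuz zbq tcw cny umpg tif
Hunk 7: at line 5 remove [tso] add [welwh,qpm] -> 16 lines: htn kcjej brz cnbs vjqd welwh qpm qwi zsk zqal wuz zbq tcw cny umpg tif
Final line count: 16

Answer: 16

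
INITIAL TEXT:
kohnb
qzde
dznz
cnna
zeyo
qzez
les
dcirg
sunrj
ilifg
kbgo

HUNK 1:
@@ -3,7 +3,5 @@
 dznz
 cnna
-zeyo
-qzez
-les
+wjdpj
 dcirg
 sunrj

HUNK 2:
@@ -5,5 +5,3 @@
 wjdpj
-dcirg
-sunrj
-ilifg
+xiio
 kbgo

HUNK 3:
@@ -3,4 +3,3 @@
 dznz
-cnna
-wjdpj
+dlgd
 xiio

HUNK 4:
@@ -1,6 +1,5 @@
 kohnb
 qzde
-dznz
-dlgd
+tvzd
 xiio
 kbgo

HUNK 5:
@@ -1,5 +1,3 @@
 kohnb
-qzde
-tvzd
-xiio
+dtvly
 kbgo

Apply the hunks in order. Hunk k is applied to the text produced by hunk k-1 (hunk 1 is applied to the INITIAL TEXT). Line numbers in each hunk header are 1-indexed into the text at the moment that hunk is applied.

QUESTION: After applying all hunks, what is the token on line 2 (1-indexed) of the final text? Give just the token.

Hunk 1: at line 3 remove [zeyo,qzez,les] add [wjdpj] -> 9 lines: kohnb qzde dznz cnna wjdpj dcirg sunrj ilifg kbgo
Hunk 2: at line 5 remove [dcirg,sunrj,ilifg] add [xiio] -> 7 lines: kohnb qzde dznz cnna wjdpj xiio kbgo
Hunk 3: at line 3 remove [cnna,wjdpj] add [dlgd] -> 6 lines: kohnb qzde dznz dlgd xiio kbgo
Hunk 4: at line 1 remove [dznz,dlgd] add [tvzd] -> 5 lines: kohnb qzde tvzd xiio kbgo
Hunk 5: at line 1 remove [qzde,tvzd,xiio] add [dtvly] -> 3 lines: kohnb dtvly kbgo
Final line 2: dtvly

Answer: dtvly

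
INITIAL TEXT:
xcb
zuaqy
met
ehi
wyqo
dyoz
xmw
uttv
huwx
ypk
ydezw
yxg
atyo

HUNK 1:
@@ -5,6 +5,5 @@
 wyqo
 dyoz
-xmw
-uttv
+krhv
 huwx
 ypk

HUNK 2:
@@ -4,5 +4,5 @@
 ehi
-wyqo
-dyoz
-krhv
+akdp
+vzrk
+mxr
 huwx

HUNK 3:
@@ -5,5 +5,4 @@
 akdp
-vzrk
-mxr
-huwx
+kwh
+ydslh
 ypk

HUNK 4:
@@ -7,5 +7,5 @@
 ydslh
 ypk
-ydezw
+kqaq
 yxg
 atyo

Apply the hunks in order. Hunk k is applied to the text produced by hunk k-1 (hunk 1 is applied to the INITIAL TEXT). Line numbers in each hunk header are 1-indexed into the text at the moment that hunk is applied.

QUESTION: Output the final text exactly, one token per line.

Hunk 1: at line 5 remove [xmw,uttv] add [krhv] -> 12 lines: xcb zuaqy met ehi wyqo dyoz krhv huwx ypk ydezw yxg atyo
Hunk 2: at line 4 remove [wyqo,dyoz,krhv] add [akdp,vzrk,mxr] -> 12 lines: xcb zuaqy met ehi akdp vzrk mxr huwx ypk ydezw yxg atyo
Hunk 3: at line 5 remove [vzrk,mxr,huwx] add [kwh,ydslh] -> 11 lines: xcb zuaqy met ehi akdp kwh ydslh ypk ydezw yxg atyo
Hunk 4: at line 7 remove [ydezw] add [kqaq] -> 11 lines: xcb zuaqy met ehi akdp kwh ydslh ypk kqaq yxg atyo

Answer: xcb
zuaqy
met
ehi
akdp
kwh
ydslh
ypk
kqaq
yxg
atyo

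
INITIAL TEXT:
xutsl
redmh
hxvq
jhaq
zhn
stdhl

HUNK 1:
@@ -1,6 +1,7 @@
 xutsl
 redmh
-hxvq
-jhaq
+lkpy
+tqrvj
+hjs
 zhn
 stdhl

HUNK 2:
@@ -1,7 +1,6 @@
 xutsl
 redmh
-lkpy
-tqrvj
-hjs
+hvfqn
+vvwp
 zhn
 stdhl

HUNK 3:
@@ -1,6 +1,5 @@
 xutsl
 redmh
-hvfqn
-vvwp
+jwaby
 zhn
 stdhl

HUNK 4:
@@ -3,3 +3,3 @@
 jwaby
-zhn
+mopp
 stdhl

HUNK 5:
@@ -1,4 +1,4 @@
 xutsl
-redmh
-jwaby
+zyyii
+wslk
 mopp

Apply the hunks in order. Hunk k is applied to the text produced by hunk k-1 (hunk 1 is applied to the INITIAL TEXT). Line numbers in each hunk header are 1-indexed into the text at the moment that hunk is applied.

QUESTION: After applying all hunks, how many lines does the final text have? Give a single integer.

Answer: 5

Derivation:
Hunk 1: at line 1 remove [hxvq,jhaq] add [lkpy,tqrvj,hjs] -> 7 lines: xutsl redmh lkpy tqrvj hjs zhn stdhl
Hunk 2: at line 1 remove [lkpy,tqrvj,hjs] add [hvfqn,vvwp] -> 6 lines: xutsl redmh hvfqn vvwp zhn stdhl
Hunk 3: at line 1 remove [hvfqn,vvwp] add [jwaby] -> 5 lines: xutsl redmh jwaby zhn stdhl
Hunk 4: at line 3 remove [zhn] add [mopp] -> 5 lines: xutsl redmh jwaby mopp stdhl
Hunk 5: at line 1 remove [redmh,jwaby] add [zyyii,wslk] -> 5 lines: xutsl zyyii wslk mopp stdhl
Final line count: 5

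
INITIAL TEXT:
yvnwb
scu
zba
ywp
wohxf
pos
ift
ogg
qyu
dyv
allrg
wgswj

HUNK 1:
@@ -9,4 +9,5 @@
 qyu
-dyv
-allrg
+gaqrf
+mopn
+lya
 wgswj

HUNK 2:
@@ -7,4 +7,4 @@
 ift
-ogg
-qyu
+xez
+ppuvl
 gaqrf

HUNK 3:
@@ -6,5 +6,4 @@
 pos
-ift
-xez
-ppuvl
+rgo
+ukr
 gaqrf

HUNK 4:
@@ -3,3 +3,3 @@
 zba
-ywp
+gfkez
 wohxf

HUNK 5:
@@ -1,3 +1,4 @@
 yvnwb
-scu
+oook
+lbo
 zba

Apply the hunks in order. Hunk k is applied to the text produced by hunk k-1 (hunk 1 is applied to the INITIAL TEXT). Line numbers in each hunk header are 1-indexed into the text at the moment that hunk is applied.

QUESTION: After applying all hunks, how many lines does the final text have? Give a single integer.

Answer: 13

Derivation:
Hunk 1: at line 9 remove [dyv,allrg] add [gaqrf,mopn,lya] -> 13 lines: yvnwb scu zba ywp wohxf pos ift ogg qyu gaqrf mopn lya wgswj
Hunk 2: at line 7 remove [ogg,qyu] add [xez,ppuvl] -> 13 lines: yvnwb scu zba ywp wohxf pos ift xez ppuvl gaqrf mopn lya wgswj
Hunk 3: at line 6 remove [ift,xez,ppuvl] add [rgo,ukr] -> 12 lines: yvnwb scu zba ywp wohxf pos rgo ukr gaqrf mopn lya wgswj
Hunk 4: at line 3 remove [ywp] add [gfkez] -> 12 lines: yvnwb scu zba gfkez wohxf pos rgo ukr gaqrf mopn lya wgswj
Hunk 5: at line 1 remove [scu] add [oook,lbo] -> 13 lines: yvnwb oook lbo zba gfkez wohxf pos rgo ukr gaqrf mopn lya wgswj
Final line count: 13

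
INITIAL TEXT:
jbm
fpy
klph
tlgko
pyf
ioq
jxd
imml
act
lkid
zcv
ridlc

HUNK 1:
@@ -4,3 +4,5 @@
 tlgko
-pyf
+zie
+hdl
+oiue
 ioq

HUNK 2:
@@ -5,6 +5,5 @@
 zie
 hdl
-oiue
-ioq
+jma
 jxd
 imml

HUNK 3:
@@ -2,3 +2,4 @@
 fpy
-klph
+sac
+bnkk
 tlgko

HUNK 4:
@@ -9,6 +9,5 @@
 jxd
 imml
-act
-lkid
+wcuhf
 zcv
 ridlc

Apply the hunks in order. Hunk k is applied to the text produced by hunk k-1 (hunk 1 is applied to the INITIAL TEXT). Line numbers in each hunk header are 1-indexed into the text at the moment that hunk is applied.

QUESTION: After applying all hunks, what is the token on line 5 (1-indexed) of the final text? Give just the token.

Answer: tlgko

Derivation:
Hunk 1: at line 4 remove [pyf] add [zie,hdl,oiue] -> 14 lines: jbm fpy klph tlgko zie hdl oiue ioq jxd imml act lkid zcv ridlc
Hunk 2: at line 5 remove [oiue,ioq] add [jma] -> 13 lines: jbm fpy klph tlgko zie hdl jma jxd imml act lkid zcv ridlc
Hunk 3: at line 2 remove [klph] add [sac,bnkk] -> 14 lines: jbm fpy sac bnkk tlgko zie hdl jma jxd imml act lkid zcv ridlc
Hunk 4: at line 9 remove [act,lkid] add [wcuhf] -> 13 lines: jbm fpy sac bnkk tlgko zie hdl jma jxd imml wcuhf zcv ridlc
Final line 5: tlgko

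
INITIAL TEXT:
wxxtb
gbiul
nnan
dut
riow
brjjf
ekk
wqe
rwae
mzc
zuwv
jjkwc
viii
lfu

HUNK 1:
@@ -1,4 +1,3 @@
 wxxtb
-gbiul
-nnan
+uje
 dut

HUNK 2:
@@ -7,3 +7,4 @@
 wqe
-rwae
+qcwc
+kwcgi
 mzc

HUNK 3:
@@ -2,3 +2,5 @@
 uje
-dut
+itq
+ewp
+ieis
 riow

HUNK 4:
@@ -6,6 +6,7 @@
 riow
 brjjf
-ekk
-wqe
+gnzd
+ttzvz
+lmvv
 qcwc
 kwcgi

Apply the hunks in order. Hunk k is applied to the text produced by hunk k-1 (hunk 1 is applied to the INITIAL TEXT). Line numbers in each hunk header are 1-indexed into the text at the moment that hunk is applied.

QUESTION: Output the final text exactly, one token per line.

Answer: wxxtb
uje
itq
ewp
ieis
riow
brjjf
gnzd
ttzvz
lmvv
qcwc
kwcgi
mzc
zuwv
jjkwc
viii
lfu

Derivation:
Hunk 1: at line 1 remove [gbiul,nnan] add [uje] -> 13 lines: wxxtb uje dut riow brjjf ekk wqe rwae mzc zuwv jjkwc viii lfu
Hunk 2: at line 7 remove [rwae] add [qcwc,kwcgi] -> 14 lines: wxxtb uje dut riow brjjf ekk wqe qcwc kwcgi mzc zuwv jjkwc viii lfu
Hunk 3: at line 2 remove [dut] add [itq,ewp,ieis] -> 16 lines: wxxtb uje itq ewp ieis riow brjjf ekk wqe qcwc kwcgi mzc zuwv jjkwc viii lfu
Hunk 4: at line 6 remove [ekk,wqe] add [gnzd,ttzvz,lmvv] -> 17 lines: wxxtb uje itq ewp ieis riow brjjf gnzd ttzvz lmvv qcwc kwcgi mzc zuwv jjkwc viii lfu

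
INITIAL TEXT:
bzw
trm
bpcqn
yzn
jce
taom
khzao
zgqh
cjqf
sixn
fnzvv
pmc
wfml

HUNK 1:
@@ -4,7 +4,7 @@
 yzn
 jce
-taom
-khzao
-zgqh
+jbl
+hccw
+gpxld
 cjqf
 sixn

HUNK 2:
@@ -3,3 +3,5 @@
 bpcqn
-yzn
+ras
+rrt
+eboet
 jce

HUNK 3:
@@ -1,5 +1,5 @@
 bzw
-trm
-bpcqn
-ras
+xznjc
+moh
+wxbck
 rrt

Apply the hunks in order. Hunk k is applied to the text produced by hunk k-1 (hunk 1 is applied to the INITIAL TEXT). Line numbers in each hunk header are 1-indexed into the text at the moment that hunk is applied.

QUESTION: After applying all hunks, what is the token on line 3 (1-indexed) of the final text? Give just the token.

Hunk 1: at line 4 remove [taom,khzao,zgqh] add [jbl,hccw,gpxld] -> 13 lines: bzw trm bpcqn yzn jce jbl hccw gpxld cjqf sixn fnzvv pmc wfml
Hunk 2: at line 3 remove [yzn] add [ras,rrt,eboet] -> 15 lines: bzw trm bpcqn ras rrt eboet jce jbl hccw gpxld cjqf sixn fnzvv pmc wfml
Hunk 3: at line 1 remove [trm,bpcqn,ras] add [xznjc,moh,wxbck] -> 15 lines: bzw xznjc moh wxbck rrt eboet jce jbl hccw gpxld cjqf sixn fnzvv pmc wfml
Final line 3: moh

Answer: moh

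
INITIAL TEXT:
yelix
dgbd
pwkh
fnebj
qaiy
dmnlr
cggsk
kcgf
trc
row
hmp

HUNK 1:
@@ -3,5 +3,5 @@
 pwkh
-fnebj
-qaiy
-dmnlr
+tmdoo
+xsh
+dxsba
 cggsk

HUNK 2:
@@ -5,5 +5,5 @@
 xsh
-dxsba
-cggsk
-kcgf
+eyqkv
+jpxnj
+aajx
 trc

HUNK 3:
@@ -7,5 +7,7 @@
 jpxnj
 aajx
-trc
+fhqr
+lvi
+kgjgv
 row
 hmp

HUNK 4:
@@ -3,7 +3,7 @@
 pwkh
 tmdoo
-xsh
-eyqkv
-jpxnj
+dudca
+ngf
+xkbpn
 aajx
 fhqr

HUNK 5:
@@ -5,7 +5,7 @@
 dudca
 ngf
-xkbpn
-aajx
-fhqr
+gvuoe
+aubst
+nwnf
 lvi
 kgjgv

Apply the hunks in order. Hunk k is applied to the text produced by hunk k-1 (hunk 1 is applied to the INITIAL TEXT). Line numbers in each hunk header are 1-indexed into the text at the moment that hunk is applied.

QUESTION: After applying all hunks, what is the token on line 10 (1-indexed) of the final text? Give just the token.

Hunk 1: at line 3 remove [fnebj,qaiy,dmnlr] add [tmdoo,xsh,dxsba] -> 11 lines: yelix dgbd pwkh tmdoo xsh dxsba cggsk kcgf trc row hmp
Hunk 2: at line 5 remove [dxsba,cggsk,kcgf] add [eyqkv,jpxnj,aajx] -> 11 lines: yelix dgbd pwkh tmdoo xsh eyqkv jpxnj aajx trc row hmp
Hunk 3: at line 7 remove [trc] add [fhqr,lvi,kgjgv] -> 13 lines: yelix dgbd pwkh tmdoo xsh eyqkv jpxnj aajx fhqr lvi kgjgv row hmp
Hunk 4: at line 3 remove [xsh,eyqkv,jpxnj] add [dudca,ngf,xkbpn] -> 13 lines: yelix dgbd pwkh tmdoo dudca ngf xkbpn aajx fhqr lvi kgjgv row hmp
Hunk 5: at line 5 remove [xkbpn,aajx,fhqr] add [gvuoe,aubst,nwnf] -> 13 lines: yelix dgbd pwkh tmdoo dudca ngf gvuoe aubst nwnf lvi kgjgv row hmp
Final line 10: lvi

Answer: lvi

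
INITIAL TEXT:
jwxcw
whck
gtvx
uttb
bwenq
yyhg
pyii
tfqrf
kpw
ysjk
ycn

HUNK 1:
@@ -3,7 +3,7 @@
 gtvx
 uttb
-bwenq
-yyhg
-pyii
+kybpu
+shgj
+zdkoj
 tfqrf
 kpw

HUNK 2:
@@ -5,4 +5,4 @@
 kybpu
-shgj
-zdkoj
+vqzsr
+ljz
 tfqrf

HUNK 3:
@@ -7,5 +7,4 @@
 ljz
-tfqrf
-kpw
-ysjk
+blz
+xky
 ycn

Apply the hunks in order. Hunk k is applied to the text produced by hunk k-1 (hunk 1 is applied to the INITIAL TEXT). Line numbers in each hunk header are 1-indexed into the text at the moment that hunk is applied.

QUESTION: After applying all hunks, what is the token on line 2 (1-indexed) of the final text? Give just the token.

Hunk 1: at line 3 remove [bwenq,yyhg,pyii] add [kybpu,shgj,zdkoj] -> 11 lines: jwxcw whck gtvx uttb kybpu shgj zdkoj tfqrf kpw ysjk ycn
Hunk 2: at line 5 remove [shgj,zdkoj] add [vqzsr,ljz] -> 11 lines: jwxcw whck gtvx uttb kybpu vqzsr ljz tfqrf kpw ysjk ycn
Hunk 3: at line 7 remove [tfqrf,kpw,ysjk] add [blz,xky] -> 10 lines: jwxcw whck gtvx uttb kybpu vqzsr ljz blz xky ycn
Final line 2: whck

Answer: whck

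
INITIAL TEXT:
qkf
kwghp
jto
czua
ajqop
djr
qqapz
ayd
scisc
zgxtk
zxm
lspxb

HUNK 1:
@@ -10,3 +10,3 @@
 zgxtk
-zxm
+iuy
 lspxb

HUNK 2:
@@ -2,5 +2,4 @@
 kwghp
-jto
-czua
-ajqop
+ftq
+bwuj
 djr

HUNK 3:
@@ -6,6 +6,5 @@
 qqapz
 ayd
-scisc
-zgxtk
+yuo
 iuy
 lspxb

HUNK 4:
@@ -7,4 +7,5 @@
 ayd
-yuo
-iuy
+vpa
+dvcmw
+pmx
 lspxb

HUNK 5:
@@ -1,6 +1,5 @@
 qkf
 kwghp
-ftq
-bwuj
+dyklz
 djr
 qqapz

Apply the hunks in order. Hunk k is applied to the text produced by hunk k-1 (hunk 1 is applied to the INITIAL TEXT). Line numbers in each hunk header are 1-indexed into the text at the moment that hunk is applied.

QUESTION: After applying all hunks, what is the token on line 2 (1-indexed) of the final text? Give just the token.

Hunk 1: at line 10 remove [zxm] add [iuy] -> 12 lines: qkf kwghp jto czua ajqop djr qqapz ayd scisc zgxtk iuy lspxb
Hunk 2: at line 2 remove [jto,czua,ajqop] add [ftq,bwuj] -> 11 lines: qkf kwghp ftq bwuj djr qqapz ayd scisc zgxtk iuy lspxb
Hunk 3: at line 6 remove [scisc,zgxtk] add [yuo] -> 10 lines: qkf kwghp ftq bwuj djr qqapz ayd yuo iuy lspxb
Hunk 4: at line 7 remove [yuo,iuy] add [vpa,dvcmw,pmx] -> 11 lines: qkf kwghp ftq bwuj djr qqapz ayd vpa dvcmw pmx lspxb
Hunk 5: at line 1 remove [ftq,bwuj] add [dyklz] -> 10 lines: qkf kwghp dyklz djr qqapz ayd vpa dvcmw pmx lspxb
Final line 2: kwghp

Answer: kwghp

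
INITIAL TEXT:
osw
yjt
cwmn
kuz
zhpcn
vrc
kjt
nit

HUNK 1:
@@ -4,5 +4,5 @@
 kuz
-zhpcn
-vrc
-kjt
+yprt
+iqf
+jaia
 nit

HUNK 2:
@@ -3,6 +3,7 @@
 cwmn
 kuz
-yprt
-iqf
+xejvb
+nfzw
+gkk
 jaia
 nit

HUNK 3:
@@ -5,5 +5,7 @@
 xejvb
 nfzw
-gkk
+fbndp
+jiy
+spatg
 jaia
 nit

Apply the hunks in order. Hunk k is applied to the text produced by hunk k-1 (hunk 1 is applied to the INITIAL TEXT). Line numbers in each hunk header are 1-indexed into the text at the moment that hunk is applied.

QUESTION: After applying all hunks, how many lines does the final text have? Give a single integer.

Answer: 11

Derivation:
Hunk 1: at line 4 remove [zhpcn,vrc,kjt] add [yprt,iqf,jaia] -> 8 lines: osw yjt cwmn kuz yprt iqf jaia nit
Hunk 2: at line 3 remove [yprt,iqf] add [xejvb,nfzw,gkk] -> 9 lines: osw yjt cwmn kuz xejvb nfzw gkk jaia nit
Hunk 3: at line 5 remove [gkk] add [fbndp,jiy,spatg] -> 11 lines: osw yjt cwmn kuz xejvb nfzw fbndp jiy spatg jaia nit
Final line count: 11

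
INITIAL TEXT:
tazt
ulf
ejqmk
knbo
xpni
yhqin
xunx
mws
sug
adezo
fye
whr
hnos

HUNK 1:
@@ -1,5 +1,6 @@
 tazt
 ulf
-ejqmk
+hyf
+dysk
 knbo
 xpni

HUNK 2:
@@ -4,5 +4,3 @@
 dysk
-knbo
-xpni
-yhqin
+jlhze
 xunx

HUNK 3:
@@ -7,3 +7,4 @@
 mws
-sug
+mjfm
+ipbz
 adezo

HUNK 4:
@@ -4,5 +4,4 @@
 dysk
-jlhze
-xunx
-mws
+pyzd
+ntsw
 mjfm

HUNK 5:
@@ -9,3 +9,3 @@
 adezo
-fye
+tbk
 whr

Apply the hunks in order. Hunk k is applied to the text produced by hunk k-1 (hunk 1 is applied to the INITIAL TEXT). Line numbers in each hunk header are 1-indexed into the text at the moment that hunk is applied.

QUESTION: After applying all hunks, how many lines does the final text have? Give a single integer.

Answer: 12

Derivation:
Hunk 1: at line 1 remove [ejqmk] add [hyf,dysk] -> 14 lines: tazt ulf hyf dysk knbo xpni yhqin xunx mws sug adezo fye whr hnos
Hunk 2: at line 4 remove [knbo,xpni,yhqin] add [jlhze] -> 12 lines: tazt ulf hyf dysk jlhze xunx mws sug adezo fye whr hnos
Hunk 3: at line 7 remove [sug] add [mjfm,ipbz] -> 13 lines: tazt ulf hyf dysk jlhze xunx mws mjfm ipbz adezo fye whr hnos
Hunk 4: at line 4 remove [jlhze,xunx,mws] add [pyzd,ntsw] -> 12 lines: tazt ulf hyf dysk pyzd ntsw mjfm ipbz adezo fye whr hnos
Hunk 5: at line 9 remove [fye] add [tbk] -> 12 lines: tazt ulf hyf dysk pyzd ntsw mjfm ipbz adezo tbk whr hnos
Final line count: 12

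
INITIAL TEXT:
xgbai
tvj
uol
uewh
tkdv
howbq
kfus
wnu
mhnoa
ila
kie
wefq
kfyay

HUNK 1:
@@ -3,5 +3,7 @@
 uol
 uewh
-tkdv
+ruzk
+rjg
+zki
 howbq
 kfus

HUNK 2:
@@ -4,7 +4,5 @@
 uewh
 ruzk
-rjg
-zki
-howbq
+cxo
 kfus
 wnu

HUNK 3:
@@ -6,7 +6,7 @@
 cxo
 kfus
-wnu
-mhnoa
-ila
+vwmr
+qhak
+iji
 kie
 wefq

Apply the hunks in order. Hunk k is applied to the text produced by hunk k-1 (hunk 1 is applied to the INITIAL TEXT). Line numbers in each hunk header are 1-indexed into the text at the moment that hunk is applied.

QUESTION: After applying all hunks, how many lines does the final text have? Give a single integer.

Hunk 1: at line 3 remove [tkdv] add [ruzk,rjg,zki] -> 15 lines: xgbai tvj uol uewh ruzk rjg zki howbq kfus wnu mhnoa ila kie wefq kfyay
Hunk 2: at line 4 remove [rjg,zki,howbq] add [cxo] -> 13 lines: xgbai tvj uol uewh ruzk cxo kfus wnu mhnoa ila kie wefq kfyay
Hunk 3: at line 6 remove [wnu,mhnoa,ila] add [vwmr,qhak,iji] -> 13 lines: xgbai tvj uol uewh ruzk cxo kfus vwmr qhak iji kie wefq kfyay
Final line count: 13

Answer: 13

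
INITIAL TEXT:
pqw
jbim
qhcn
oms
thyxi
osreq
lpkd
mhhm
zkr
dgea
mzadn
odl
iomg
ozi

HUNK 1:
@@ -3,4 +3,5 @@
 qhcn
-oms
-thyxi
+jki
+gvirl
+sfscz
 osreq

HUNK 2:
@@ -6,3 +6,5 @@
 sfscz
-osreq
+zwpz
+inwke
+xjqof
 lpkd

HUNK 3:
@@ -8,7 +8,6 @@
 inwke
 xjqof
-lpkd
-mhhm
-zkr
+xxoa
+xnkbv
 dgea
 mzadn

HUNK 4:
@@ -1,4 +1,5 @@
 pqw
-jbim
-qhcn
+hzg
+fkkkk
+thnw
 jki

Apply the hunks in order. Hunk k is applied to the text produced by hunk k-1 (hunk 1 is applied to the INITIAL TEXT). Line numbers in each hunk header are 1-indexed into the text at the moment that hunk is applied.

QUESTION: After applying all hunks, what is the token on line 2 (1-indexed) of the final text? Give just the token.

Hunk 1: at line 3 remove [oms,thyxi] add [jki,gvirl,sfscz] -> 15 lines: pqw jbim qhcn jki gvirl sfscz osreq lpkd mhhm zkr dgea mzadn odl iomg ozi
Hunk 2: at line 6 remove [osreq] add [zwpz,inwke,xjqof] -> 17 lines: pqw jbim qhcn jki gvirl sfscz zwpz inwke xjqof lpkd mhhm zkr dgea mzadn odl iomg ozi
Hunk 3: at line 8 remove [lpkd,mhhm,zkr] add [xxoa,xnkbv] -> 16 lines: pqw jbim qhcn jki gvirl sfscz zwpz inwke xjqof xxoa xnkbv dgea mzadn odl iomg ozi
Hunk 4: at line 1 remove [jbim,qhcn] add [hzg,fkkkk,thnw] -> 17 lines: pqw hzg fkkkk thnw jki gvirl sfscz zwpz inwke xjqof xxoa xnkbv dgea mzadn odl iomg ozi
Final line 2: hzg

Answer: hzg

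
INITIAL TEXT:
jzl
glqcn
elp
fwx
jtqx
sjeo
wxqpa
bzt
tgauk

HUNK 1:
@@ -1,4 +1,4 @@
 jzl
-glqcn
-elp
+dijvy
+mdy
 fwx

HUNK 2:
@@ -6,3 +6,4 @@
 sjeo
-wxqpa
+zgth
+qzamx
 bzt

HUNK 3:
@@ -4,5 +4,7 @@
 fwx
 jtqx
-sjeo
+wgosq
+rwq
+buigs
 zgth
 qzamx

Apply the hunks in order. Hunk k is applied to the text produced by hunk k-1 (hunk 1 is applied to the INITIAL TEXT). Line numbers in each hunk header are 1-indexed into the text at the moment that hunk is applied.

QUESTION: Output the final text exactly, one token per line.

Hunk 1: at line 1 remove [glqcn,elp] add [dijvy,mdy] -> 9 lines: jzl dijvy mdy fwx jtqx sjeo wxqpa bzt tgauk
Hunk 2: at line 6 remove [wxqpa] add [zgth,qzamx] -> 10 lines: jzl dijvy mdy fwx jtqx sjeo zgth qzamx bzt tgauk
Hunk 3: at line 4 remove [sjeo] add [wgosq,rwq,buigs] -> 12 lines: jzl dijvy mdy fwx jtqx wgosq rwq buigs zgth qzamx bzt tgauk

Answer: jzl
dijvy
mdy
fwx
jtqx
wgosq
rwq
buigs
zgth
qzamx
bzt
tgauk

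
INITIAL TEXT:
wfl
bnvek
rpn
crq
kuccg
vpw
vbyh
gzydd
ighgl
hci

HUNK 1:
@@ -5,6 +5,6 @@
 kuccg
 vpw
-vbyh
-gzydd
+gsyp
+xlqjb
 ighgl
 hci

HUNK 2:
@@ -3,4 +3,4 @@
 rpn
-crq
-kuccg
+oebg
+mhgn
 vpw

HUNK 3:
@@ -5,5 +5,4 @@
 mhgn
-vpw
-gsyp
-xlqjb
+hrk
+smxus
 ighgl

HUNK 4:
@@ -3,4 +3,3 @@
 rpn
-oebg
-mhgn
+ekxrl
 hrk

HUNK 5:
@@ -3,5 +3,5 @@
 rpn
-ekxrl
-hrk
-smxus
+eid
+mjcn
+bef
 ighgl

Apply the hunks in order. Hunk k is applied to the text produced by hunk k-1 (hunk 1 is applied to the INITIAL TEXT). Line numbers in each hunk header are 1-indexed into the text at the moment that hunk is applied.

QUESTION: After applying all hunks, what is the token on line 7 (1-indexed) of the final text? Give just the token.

Answer: ighgl

Derivation:
Hunk 1: at line 5 remove [vbyh,gzydd] add [gsyp,xlqjb] -> 10 lines: wfl bnvek rpn crq kuccg vpw gsyp xlqjb ighgl hci
Hunk 2: at line 3 remove [crq,kuccg] add [oebg,mhgn] -> 10 lines: wfl bnvek rpn oebg mhgn vpw gsyp xlqjb ighgl hci
Hunk 3: at line 5 remove [vpw,gsyp,xlqjb] add [hrk,smxus] -> 9 lines: wfl bnvek rpn oebg mhgn hrk smxus ighgl hci
Hunk 4: at line 3 remove [oebg,mhgn] add [ekxrl] -> 8 lines: wfl bnvek rpn ekxrl hrk smxus ighgl hci
Hunk 5: at line 3 remove [ekxrl,hrk,smxus] add [eid,mjcn,bef] -> 8 lines: wfl bnvek rpn eid mjcn bef ighgl hci
Final line 7: ighgl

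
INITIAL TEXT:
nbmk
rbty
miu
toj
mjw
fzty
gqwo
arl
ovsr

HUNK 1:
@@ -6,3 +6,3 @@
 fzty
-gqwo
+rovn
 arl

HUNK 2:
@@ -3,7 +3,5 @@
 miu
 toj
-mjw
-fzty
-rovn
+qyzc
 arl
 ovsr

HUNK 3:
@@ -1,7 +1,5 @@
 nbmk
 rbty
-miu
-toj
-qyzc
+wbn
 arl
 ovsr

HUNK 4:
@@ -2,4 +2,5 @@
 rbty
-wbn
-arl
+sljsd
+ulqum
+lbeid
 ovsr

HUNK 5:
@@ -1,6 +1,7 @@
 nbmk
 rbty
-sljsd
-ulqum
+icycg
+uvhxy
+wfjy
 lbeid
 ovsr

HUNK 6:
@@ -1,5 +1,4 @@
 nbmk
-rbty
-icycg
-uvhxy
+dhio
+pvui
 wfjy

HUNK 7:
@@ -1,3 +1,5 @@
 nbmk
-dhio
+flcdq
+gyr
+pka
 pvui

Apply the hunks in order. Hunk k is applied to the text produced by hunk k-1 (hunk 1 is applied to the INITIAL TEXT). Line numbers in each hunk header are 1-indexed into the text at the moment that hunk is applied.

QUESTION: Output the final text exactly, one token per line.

Hunk 1: at line 6 remove [gqwo] add [rovn] -> 9 lines: nbmk rbty miu toj mjw fzty rovn arl ovsr
Hunk 2: at line 3 remove [mjw,fzty,rovn] add [qyzc] -> 7 lines: nbmk rbty miu toj qyzc arl ovsr
Hunk 3: at line 1 remove [miu,toj,qyzc] add [wbn] -> 5 lines: nbmk rbty wbn arl ovsr
Hunk 4: at line 2 remove [wbn,arl] add [sljsd,ulqum,lbeid] -> 6 lines: nbmk rbty sljsd ulqum lbeid ovsr
Hunk 5: at line 1 remove [sljsd,ulqum] add [icycg,uvhxy,wfjy] -> 7 lines: nbmk rbty icycg uvhxy wfjy lbeid ovsr
Hunk 6: at line 1 remove [rbty,icycg,uvhxy] add [dhio,pvui] -> 6 lines: nbmk dhio pvui wfjy lbeid ovsr
Hunk 7: at line 1 remove [dhio] add [flcdq,gyr,pka] -> 8 lines: nbmk flcdq gyr pka pvui wfjy lbeid ovsr

Answer: nbmk
flcdq
gyr
pka
pvui
wfjy
lbeid
ovsr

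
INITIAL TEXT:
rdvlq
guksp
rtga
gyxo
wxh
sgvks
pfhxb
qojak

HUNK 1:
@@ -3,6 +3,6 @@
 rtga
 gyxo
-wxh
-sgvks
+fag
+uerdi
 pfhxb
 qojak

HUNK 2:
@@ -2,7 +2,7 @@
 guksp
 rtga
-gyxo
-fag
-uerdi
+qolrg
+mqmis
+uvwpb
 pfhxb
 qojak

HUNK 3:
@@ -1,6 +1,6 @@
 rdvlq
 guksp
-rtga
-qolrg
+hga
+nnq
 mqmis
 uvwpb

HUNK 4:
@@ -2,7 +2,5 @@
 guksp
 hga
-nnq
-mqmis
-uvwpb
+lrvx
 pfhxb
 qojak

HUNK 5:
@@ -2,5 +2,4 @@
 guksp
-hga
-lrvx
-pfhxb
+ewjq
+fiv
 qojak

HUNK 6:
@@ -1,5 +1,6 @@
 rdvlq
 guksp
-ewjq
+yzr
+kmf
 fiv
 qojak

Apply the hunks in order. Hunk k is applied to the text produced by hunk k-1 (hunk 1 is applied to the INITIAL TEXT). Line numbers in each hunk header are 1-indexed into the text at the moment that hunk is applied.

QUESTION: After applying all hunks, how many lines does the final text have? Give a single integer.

Hunk 1: at line 3 remove [wxh,sgvks] add [fag,uerdi] -> 8 lines: rdvlq guksp rtga gyxo fag uerdi pfhxb qojak
Hunk 2: at line 2 remove [gyxo,fag,uerdi] add [qolrg,mqmis,uvwpb] -> 8 lines: rdvlq guksp rtga qolrg mqmis uvwpb pfhxb qojak
Hunk 3: at line 1 remove [rtga,qolrg] add [hga,nnq] -> 8 lines: rdvlq guksp hga nnq mqmis uvwpb pfhxb qojak
Hunk 4: at line 2 remove [nnq,mqmis,uvwpb] add [lrvx] -> 6 lines: rdvlq guksp hga lrvx pfhxb qojak
Hunk 5: at line 2 remove [hga,lrvx,pfhxb] add [ewjq,fiv] -> 5 lines: rdvlq guksp ewjq fiv qojak
Hunk 6: at line 1 remove [ewjq] add [yzr,kmf] -> 6 lines: rdvlq guksp yzr kmf fiv qojak
Final line count: 6

Answer: 6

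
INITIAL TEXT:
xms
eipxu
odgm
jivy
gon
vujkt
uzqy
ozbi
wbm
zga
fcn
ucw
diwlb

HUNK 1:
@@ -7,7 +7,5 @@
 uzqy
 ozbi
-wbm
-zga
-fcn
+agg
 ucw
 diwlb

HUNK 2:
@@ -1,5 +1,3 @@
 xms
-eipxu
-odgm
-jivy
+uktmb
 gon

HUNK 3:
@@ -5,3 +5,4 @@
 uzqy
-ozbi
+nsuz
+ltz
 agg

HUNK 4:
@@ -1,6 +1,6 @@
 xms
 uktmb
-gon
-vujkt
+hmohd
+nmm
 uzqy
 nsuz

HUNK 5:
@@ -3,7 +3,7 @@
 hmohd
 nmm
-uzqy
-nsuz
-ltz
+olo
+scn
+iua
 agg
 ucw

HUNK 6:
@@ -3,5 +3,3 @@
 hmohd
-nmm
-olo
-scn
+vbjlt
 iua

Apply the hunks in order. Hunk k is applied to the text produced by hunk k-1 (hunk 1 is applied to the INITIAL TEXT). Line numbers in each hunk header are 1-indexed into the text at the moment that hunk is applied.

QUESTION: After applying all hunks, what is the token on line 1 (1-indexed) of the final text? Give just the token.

Answer: xms

Derivation:
Hunk 1: at line 7 remove [wbm,zga,fcn] add [agg] -> 11 lines: xms eipxu odgm jivy gon vujkt uzqy ozbi agg ucw diwlb
Hunk 2: at line 1 remove [eipxu,odgm,jivy] add [uktmb] -> 9 lines: xms uktmb gon vujkt uzqy ozbi agg ucw diwlb
Hunk 3: at line 5 remove [ozbi] add [nsuz,ltz] -> 10 lines: xms uktmb gon vujkt uzqy nsuz ltz agg ucw diwlb
Hunk 4: at line 1 remove [gon,vujkt] add [hmohd,nmm] -> 10 lines: xms uktmb hmohd nmm uzqy nsuz ltz agg ucw diwlb
Hunk 5: at line 3 remove [uzqy,nsuz,ltz] add [olo,scn,iua] -> 10 lines: xms uktmb hmohd nmm olo scn iua agg ucw diwlb
Hunk 6: at line 3 remove [nmm,olo,scn] add [vbjlt] -> 8 lines: xms uktmb hmohd vbjlt iua agg ucw diwlb
Final line 1: xms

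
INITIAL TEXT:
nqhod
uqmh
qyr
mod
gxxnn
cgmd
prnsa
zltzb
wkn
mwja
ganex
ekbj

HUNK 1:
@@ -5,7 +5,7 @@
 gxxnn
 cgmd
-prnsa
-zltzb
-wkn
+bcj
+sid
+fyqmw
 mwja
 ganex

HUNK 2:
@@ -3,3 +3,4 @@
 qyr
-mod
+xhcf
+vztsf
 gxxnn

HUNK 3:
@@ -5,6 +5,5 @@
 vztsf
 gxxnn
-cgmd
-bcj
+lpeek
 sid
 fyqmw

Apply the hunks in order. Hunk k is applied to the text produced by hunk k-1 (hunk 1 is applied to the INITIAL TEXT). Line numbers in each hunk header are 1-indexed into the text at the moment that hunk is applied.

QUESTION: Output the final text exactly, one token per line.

Answer: nqhod
uqmh
qyr
xhcf
vztsf
gxxnn
lpeek
sid
fyqmw
mwja
ganex
ekbj

Derivation:
Hunk 1: at line 5 remove [prnsa,zltzb,wkn] add [bcj,sid,fyqmw] -> 12 lines: nqhod uqmh qyr mod gxxnn cgmd bcj sid fyqmw mwja ganex ekbj
Hunk 2: at line 3 remove [mod] add [xhcf,vztsf] -> 13 lines: nqhod uqmh qyr xhcf vztsf gxxnn cgmd bcj sid fyqmw mwja ganex ekbj
Hunk 3: at line 5 remove [cgmd,bcj] add [lpeek] -> 12 lines: nqhod uqmh qyr xhcf vztsf gxxnn lpeek sid fyqmw mwja ganex ekbj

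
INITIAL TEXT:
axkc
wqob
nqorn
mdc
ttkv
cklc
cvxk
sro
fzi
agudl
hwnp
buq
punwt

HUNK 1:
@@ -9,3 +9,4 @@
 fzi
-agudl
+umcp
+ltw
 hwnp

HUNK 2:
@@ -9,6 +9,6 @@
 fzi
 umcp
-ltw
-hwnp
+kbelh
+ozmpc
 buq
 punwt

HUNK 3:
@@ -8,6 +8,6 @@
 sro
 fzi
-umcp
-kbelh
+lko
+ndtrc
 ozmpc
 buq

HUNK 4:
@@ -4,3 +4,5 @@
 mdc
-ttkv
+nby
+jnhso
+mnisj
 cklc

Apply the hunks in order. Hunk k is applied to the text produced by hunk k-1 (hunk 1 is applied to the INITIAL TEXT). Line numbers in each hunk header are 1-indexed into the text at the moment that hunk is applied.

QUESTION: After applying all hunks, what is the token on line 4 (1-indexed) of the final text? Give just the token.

Answer: mdc

Derivation:
Hunk 1: at line 9 remove [agudl] add [umcp,ltw] -> 14 lines: axkc wqob nqorn mdc ttkv cklc cvxk sro fzi umcp ltw hwnp buq punwt
Hunk 2: at line 9 remove [ltw,hwnp] add [kbelh,ozmpc] -> 14 lines: axkc wqob nqorn mdc ttkv cklc cvxk sro fzi umcp kbelh ozmpc buq punwt
Hunk 3: at line 8 remove [umcp,kbelh] add [lko,ndtrc] -> 14 lines: axkc wqob nqorn mdc ttkv cklc cvxk sro fzi lko ndtrc ozmpc buq punwt
Hunk 4: at line 4 remove [ttkv] add [nby,jnhso,mnisj] -> 16 lines: axkc wqob nqorn mdc nby jnhso mnisj cklc cvxk sro fzi lko ndtrc ozmpc buq punwt
Final line 4: mdc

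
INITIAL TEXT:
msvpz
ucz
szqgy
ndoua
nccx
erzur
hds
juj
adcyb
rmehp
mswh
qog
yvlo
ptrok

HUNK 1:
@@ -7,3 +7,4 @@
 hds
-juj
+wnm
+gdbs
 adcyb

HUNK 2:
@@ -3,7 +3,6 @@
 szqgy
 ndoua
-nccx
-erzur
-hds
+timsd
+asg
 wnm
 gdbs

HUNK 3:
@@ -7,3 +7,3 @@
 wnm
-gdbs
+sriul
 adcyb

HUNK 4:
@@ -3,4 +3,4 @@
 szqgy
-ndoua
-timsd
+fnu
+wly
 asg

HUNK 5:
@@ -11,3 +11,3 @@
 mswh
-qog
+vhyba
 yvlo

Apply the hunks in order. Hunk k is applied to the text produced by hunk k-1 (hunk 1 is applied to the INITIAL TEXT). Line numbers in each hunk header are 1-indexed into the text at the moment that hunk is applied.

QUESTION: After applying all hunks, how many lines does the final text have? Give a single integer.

Hunk 1: at line 7 remove [juj] add [wnm,gdbs] -> 15 lines: msvpz ucz szqgy ndoua nccx erzur hds wnm gdbs adcyb rmehp mswh qog yvlo ptrok
Hunk 2: at line 3 remove [nccx,erzur,hds] add [timsd,asg] -> 14 lines: msvpz ucz szqgy ndoua timsd asg wnm gdbs adcyb rmehp mswh qog yvlo ptrok
Hunk 3: at line 7 remove [gdbs] add [sriul] -> 14 lines: msvpz ucz szqgy ndoua timsd asg wnm sriul adcyb rmehp mswh qog yvlo ptrok
Hunk 4: at line 3 remove [ndoua,timsd] add [fnu,wly] -> 14 lines: msvpz ucz szqgy fnu wly asg wnm sriul adcyb rmehp mswh qog yvlo ptrok
Hunk 5: at line 11 remove [qog] add [vhyba] -> 14 lines: msvpz ucz szqgy fnu wly asg wnm sriul adcyb rmehp mswh vhyba yvlo ptrok
Final line count: 14

Answer: 14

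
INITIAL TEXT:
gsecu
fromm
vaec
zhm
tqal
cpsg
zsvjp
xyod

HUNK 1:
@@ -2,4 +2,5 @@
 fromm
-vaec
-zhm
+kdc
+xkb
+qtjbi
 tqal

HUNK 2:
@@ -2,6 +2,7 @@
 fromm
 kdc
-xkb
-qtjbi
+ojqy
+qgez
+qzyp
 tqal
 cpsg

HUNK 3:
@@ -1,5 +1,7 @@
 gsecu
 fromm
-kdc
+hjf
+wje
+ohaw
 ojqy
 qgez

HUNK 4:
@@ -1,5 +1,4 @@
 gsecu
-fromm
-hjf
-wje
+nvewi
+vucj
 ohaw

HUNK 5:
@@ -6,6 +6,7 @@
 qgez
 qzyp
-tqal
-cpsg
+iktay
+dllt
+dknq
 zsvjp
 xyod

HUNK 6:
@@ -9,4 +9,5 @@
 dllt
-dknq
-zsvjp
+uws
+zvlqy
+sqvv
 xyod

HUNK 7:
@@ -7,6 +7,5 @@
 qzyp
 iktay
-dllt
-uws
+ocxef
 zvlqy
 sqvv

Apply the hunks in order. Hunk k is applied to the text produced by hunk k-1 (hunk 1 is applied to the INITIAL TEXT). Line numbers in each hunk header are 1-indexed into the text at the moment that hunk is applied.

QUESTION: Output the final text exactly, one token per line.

Hunk 1: at line 2 remove [vaec,zhm] add [kdc,xkb,qtjbi] -> 9 lines: gsecu fromm kdc xkb qtjbi tqal cpsg zsvjp xyod
Hunk 2: at line 2 remove [xkb,qtjbi] add [ojqy,qgez,qzyp] -> 10 lines: gsecu fromm kdc ojqy qgez qzyp tqal cpsg zsvjp xyod
Hunk 3: at line 1 remove [kdc] add [hjf,wje,ohaw] -> 12 lines: gsecu fromm hjf wje ohaw ojqy qgez qzyp tqal cpsg zsvjp xyod
Hunk 4: at line 1 remove [fromm,hjf,wje] add [nvewi,vucj] -> 11 lines: gsecu nvewi vucj ohaw ojqy qgez qzyp tqal cpsg zsvjp xyod
Hunk 5: at line 6 remove [tqal,cpsg] add [iktay,dllt,dknq] -> 12 lines: gsecu nvewi vucj ohaw ojqy qgez qzyp iktay dllt dknq zsvjp xyod
Hunk 6: at line 9 remove [dknq,zsvjp] add [uws,zvlqy,sqvv] -> 13 lines: gsecu nvewi vucj ohaw ojqy qgez qzyp iktay dllt uws zvlqy sqvv xyod
Hunk 7: at line 7 remove [dllt,uws] add [ocxef] -> 12 lines: gsecu nvewi vucj ohaw ojqy qgez qzyp iktay ocxef zvlqy sqvv xyod

Answer: gsecu
nvewi
vucj
ohaw
ojqy
qgez
qzyp
iktay
ocxef
zvlqy
sqvv
xyod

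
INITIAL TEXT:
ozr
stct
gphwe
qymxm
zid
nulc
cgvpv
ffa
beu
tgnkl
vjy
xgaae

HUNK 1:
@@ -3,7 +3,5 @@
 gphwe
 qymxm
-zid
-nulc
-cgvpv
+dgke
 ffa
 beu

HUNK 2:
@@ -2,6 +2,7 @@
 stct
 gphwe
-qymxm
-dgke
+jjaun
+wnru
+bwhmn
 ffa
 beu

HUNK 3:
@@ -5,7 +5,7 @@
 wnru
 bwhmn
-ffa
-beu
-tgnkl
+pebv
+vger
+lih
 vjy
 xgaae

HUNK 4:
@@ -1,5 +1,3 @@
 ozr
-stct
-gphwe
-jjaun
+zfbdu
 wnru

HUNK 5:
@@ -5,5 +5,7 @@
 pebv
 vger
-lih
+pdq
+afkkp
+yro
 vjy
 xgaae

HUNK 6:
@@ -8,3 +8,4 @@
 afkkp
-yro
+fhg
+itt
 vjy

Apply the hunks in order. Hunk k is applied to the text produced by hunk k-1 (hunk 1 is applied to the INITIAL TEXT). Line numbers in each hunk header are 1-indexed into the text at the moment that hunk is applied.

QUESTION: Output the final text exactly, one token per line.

Hunk 1: at line 3 remove [zid,nulc,cgvpv] add [dgke] -> 10 lines: ozr stct gphwe qymxm dgke ffa beu tgnkl vjy xgaae
Hunk 2: at line 2 remove [qymxm,dgke] add [jjaun,wnru,bwhmn] -> 11 lines: ozr stct gphwe jjaun wnru bwhmn ffa beu tgnkl vjy xgaae
Hunk 3: at line 5 remove [ffa,beu,tgnkl] add [pebv,vger,lih] -> 11 lines: ozr stct gphwe jjaun wnru bwhmn pebv vger lih vjy xgaae
Hunk 4: at line 1 remove [stct,gphwe,jjaun] add [zfbdu] -> 9 lines: ozr zfbdu wnru bwhmn pebv vger lih vjy xgaae
Hunk 5: at line 5 remove [lih] add [pdq,afkkp,yro] -> 11 lines: ozr zfbdu wnru bwhmn pebv vger pdq afkkp yro vjy xgaae
Hunk 6: at line 8 remove [yro] add [fhg,itt] -> 12 lines: ozr zfbdu wnru bwhmn pebv vger pdq afkkp fhg itt vjy xgaae

Answer: ozr
zfbdu
wnru
bwhmn
pebv
vger
pdq
afkkp
fhg
itt
vjy
xgaae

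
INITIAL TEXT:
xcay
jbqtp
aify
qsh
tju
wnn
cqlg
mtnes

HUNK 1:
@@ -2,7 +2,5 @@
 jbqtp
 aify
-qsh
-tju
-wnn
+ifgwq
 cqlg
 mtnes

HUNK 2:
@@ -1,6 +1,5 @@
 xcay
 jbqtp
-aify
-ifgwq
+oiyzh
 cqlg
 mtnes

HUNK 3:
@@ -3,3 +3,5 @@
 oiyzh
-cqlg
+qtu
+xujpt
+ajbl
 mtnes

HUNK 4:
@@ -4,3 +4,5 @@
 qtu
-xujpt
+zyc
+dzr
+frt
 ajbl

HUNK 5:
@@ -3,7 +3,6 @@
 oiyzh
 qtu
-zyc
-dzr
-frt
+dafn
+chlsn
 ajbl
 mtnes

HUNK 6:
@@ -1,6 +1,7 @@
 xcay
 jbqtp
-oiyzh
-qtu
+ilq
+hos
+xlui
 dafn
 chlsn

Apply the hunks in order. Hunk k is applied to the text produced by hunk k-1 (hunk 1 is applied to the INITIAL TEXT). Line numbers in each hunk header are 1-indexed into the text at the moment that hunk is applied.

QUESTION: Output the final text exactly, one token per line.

Hunk 1: at line 2 remove [qsh,tju,wnn] add [ifgwq] -> 6 lines: xcay jbqtp aify ifgwq cqlg mtnes
Hunk 2: at line 1 remove [aify,ifgwq] add [oiyzh] -> 5 lines: xcay jbqtp oiyzh cqlg mtnes
Hunk 3: at line 3 remove [cqlg] add [qtu,xujpt,ajbl] -> 7 lines: xcay jbqtp oiyzh qtu xujpt ajbl mtnes
Hunk 4: at line 4 remove [xujpt] add [zyc,dzr,frt] -> 9 lines: xcay jbqtp oiyzh qtu zyc dzr frt ajbl mtnes
Hunk 5: at line 3 remove [zyc,dzr,frt] add [dafn,chlsn] -> 8 lines: xcay jbqtp oiyzh qtu dafn chlsn ajbl mtnes
Hunk 6: at line 1 remove [oiyzh,qtu] add [ilq,hos,xlui] -> 9 lines: xcay jbqtp ilq hos xlui dafn chlsn ajbl mtnes

Answer: xcay
jbqtp
ilq
hos
xlui
dafn
chlsn
ajbl
mtnes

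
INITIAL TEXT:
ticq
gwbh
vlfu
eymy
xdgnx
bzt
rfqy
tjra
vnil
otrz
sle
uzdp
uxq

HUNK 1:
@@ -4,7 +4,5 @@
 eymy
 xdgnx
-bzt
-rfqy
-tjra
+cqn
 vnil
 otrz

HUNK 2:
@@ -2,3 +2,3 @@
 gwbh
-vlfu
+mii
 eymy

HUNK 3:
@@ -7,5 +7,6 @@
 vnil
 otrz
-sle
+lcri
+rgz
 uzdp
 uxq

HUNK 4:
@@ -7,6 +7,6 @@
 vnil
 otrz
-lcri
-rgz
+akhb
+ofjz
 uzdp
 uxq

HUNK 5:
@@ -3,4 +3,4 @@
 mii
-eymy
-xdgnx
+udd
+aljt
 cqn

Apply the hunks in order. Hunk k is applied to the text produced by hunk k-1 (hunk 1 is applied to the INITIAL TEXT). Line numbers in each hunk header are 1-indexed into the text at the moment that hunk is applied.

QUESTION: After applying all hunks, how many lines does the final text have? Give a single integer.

Answer: 12

Derivation:
Hunk 1: at line 4 remove [bzt,rfqy,tjra] add [cqn] -> 11 lines: ticq gwbh vlfu eymy xdgnx cqn vnil otrz sle uzdp uxq
Hunk 2: at line 2 remove [vlfu] add [mii] -> 11 lines: ticq gwbh mii eymy xdgnx cqn vnil otrz sle uzdp uxq
Hunk 3: at line 7 remove [sle] add [lcri,rgz] -> 12 lines: ticq gwbh mii eymy xdgnx cqn vnil otrz lcri rgz uzdp uxq
Hunk 4: at line 7 remove [lcri,rgz] add [akhb,ofjz] -> 12 lines: ticq gwbh mii eymy xdgnx cqn vnil otrz akhb ofjz uzdp uxq
Hunk 5: at line 3 remove [eymy,xdgnx] add [udd,aljt] -> 12 lines: ticq gwbh mii udd aljt cqn vnil otrz akhb ofjz uzdp uxq
Final line count: 12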